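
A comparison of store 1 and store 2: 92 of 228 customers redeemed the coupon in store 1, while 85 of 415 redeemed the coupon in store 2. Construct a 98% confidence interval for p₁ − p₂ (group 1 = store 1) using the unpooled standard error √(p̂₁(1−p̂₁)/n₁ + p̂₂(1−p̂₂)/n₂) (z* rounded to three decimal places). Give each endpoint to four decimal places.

p̂₁ = 92/228 = 0.40351, p̂₂ = 85/415 = 0.20482; p̂₁ − p̂₂ = 0.19869.
Unpooled SE = √(p̂₁(1−p̂₁)/n₁ + p̂₂(1−p̂₂)/n₂) = √(0.001055655 + 0.000392454) = 0.038054.
For 98% confidence, z* = 2.326. Margin = 2.326·0.038054 = 0.08851.
So the interval runs from 0.1102 to 0.2872.

(0.1102, 0.2872)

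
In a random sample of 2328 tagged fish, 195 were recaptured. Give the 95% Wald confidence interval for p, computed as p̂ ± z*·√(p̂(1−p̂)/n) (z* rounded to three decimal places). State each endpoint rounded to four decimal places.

The sample proportion is 195/2328 = 0.08376.
SE = √(p̂(1−p̂)/n) = √(0.076747/2328) = 0.005742.
For 95% confidence, z* = 1.960.
Margin of error: 1.960 × 0.005742 = 0.01125.
Interval: 0.08376 ± 0.01125 → (0.0725, 0.0950).

(0.0725, 0.0950)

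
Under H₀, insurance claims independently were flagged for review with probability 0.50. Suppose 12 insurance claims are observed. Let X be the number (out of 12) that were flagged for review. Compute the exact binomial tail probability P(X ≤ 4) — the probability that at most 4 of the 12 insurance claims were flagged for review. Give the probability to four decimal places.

X ~ Binomial(n=12, p=0.50).
P(X ≤ 4) = Σ_{j=0}^{4} C(12,j)·0.50^j·0.50^{12−j}.
= 0.000244 + 0.002930 + 0.016113 + 0.053711 + 0.120850 = 0.1938.

P = 0.1938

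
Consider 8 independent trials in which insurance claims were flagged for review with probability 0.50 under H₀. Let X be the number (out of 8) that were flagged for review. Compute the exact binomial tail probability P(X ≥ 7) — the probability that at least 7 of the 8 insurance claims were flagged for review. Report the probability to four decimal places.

X is binomial with n = 8 and p = 0.50.
P(X ≥ 7) = C(8,7)·0.50^7·0.50^1 + C(8,8)·0.50^8·0.50^0.
= 0.031250 + 0.003906 = 0.0352.

P = 0.0352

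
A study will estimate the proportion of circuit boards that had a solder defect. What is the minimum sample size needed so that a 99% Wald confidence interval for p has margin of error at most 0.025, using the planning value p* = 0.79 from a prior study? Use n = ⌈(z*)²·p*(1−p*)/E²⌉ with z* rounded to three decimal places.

n = 1762

The 99% critical value is z* = 2.576.
p*(1−p*) = 0.1659.
Required n before rounding: 6.635776 × 0.1659 / 0.025² = 1761.400.
⌈1761.400⌉ = 1762.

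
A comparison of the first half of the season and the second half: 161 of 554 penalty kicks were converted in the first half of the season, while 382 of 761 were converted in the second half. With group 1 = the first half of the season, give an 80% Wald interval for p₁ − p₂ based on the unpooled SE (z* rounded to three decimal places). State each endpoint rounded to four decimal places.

p̂₁ = 0.29061, p̂₂ = 0.50197, so the observed difference is -0.21136.
SE = √(0.000372125 + 0.000328510) = √0.000700635 = 0.026470.
The 80% critical value is z* = 1.282. Margin of error = 0.03393.
CI: -0.21136 ± 0.03393 = (-0.2453, -0.1774).

(-0.2453, -0.1774)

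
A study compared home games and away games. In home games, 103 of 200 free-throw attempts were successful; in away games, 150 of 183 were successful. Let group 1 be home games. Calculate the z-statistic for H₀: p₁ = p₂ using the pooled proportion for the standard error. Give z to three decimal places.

Sample proportions: p̂₁ = 103/200 = 0.51500 and p̂₂ = 150/183 = 0.81967.
Pooled p̂ = (103+150)/(200+183) = 253/383 = 0.66057.
SE = √[p̂(1−p̂)(1/n₁+1/n₂)] = √[0.66057·0.33943·(1/200+1/183)] ≈ 0.048439.
z = (p̂₁ − p̂₂)/SE = (0.51500 − 0.81967)/0.048439 = -0.30467/0.048439 = -6.290.

z = -6.290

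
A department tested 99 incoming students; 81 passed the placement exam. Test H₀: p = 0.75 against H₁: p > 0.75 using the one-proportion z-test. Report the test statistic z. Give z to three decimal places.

The sample proportion is 81/99 = 0.81818.
Null standard error: √(0.75·0.25/99) = √0.001893939 = 0.043519.
z = (p̂ − p₀)/SE = (0.81818 − 0.75)/0.043519 = 1.567.

z = 1.567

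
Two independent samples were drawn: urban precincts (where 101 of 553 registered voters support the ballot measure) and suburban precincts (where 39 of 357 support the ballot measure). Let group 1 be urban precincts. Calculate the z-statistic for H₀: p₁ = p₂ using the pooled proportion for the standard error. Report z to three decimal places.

z = 2.996

p̂₁ = 101/553 = 0.18264, p̂₂ = 39/357 = 0.10924.
Pooling: p̂ = 140/910 = 0.15385.
SE = √[p̂(1−p̂)(1/n₁+1/n₂)] = √[0.15385·0.84615·(1/553+1/357)] ≈ 0.024496.
z = 0.07340/0.024496 = 2.996.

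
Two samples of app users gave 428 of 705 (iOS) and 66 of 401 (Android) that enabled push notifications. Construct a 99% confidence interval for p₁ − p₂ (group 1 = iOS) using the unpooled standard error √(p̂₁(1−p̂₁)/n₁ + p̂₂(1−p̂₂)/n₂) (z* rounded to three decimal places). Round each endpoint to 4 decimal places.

(0.3753, 0.5097)

p̂₁ = 428/705 = 0.60709, p̂₂ = 66/401 = 0.16459; p̂₁ − p̂₂ = 0.44250.
SE = √(0.000338342 + 0.000342891) = √0.000681233 = 0.026100.
For 99% confidence, z* = 2.576. Margin = 2.576·0.026100 = 0.06723.
So the interval runs from 0.3753 to 0.5097.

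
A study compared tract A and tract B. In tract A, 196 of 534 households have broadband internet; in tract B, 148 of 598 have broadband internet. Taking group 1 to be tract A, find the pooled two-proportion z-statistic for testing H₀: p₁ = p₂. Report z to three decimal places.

z = 4.366

p̂₁ = 196/534 = 0.36704, p̂₂ = 148/598 = 0.24749.
Pooling: p̂ = 344/1132 = 0.30389.
SE = √[p̂(1−p̂)(1/n₁+1/n₂)] = √[0.30389·0.69611·(1/534+1/598)] ≈ 0.027384.
z = 0.11955/0.027384 = 4.366.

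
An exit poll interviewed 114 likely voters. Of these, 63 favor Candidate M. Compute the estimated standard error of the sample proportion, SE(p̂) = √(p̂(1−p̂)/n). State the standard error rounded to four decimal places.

The sample proportion is 63/114 = 0.55263.
p̂(1−p̂) = 0.55263·0.44737 = 0.247230.
SE = √(0.247230/114) = √0.002168684 = 0.0466.

SE = 0.0466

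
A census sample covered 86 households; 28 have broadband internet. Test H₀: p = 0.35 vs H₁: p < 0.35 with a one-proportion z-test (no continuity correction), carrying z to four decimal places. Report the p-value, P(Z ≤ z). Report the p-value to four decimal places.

p-value = 0.3175

Sample proportion p̂ = 28/86 = 0.32558.
SE₀ = √(0.35·0.65/86) = 0.051433.
Test statistic (full precision, shown to 4 dp): z = (28/86 − 0.35)/SE₀ ≈ -0.4748.
p-value = P(Z ≤ z) with z = -0.4748 → 0.3175.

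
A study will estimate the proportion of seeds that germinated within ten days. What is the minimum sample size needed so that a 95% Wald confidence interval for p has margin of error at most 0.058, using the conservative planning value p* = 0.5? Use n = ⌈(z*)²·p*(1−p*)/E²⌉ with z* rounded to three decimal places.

The 95% critical value is z* = 1.960.
p*(1−p*) = 0.50·0.50 = 0.2500.
(z*)²·p*(1−p*)/E² = 3.841600·0.2500/0.003364 = 285.493.
⌈285.493⌉ = 286.

n = 286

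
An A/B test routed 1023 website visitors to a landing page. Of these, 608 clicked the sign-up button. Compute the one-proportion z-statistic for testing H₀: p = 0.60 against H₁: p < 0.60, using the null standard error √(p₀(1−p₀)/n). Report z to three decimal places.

z = -0.370

The sample proportion is 608/1023 = 0.59433.
SE₀ = √(0.60·0.40/1023) = 0.015317.
z = (0.59433 − 0.60)/0.015317 = -0.00567/0.015317 = -0.370.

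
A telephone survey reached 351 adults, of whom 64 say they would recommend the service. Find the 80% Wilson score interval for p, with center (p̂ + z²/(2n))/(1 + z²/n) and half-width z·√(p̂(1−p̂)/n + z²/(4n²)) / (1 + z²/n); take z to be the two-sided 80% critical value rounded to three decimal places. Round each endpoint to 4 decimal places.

(0.1574, 0.2102)

p̂ = 64/351 = 0.18234; z = 1.282, so z² = 1.643524.
Denominator 1 + z²/n = 1 + 1.643524/351 = 1.004682.
Center = (0.18234 + 0.002341)/1.004682 = 0.18382.
Radicand: p̂(1−p̂)/n + z²/(4n²) = 0.000424757 + 0.000003335 = 0.000428092.
Half-width = 1.282·√0.000428092/1.004682 = 0.02640.
CI: 0.18382 ± 0.02640 = (0.1574, 0.2102).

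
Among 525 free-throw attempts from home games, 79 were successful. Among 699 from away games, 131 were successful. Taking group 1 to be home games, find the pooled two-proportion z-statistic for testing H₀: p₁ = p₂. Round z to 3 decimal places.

p̂₁ = 79/525 = 0.15048, p̂₂ = 131/699 = 0.18741.
Pooling: p̂ = 210/1224 = 0.17157.
Pooled SE = √[0.1421328·0.00333538] ≈ 0.021773.
z = (p̂₁ − p̂₂)/SE = (0.15048 − 0.18741)/0.021773 = -0.03693/0.021773 = -1.696.

z = -1.696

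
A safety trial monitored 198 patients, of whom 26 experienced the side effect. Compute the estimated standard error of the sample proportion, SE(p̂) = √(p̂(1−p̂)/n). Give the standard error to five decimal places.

SE = 0.02400

With x = 26 successes in n = 198, p̂ = 0.13131.
p̂(1−p̂) = 0.114068.
SE = √(0.114068/198) = 0.02400.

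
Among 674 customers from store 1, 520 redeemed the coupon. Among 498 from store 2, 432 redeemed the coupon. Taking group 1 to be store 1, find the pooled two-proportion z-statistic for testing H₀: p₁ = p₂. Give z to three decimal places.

p̂₁ = 520/674 = 0.77151, p̂₂ = 432/498 = 0.86747.
Pooled p̂ = (520+432)/(674+498) = 952/1172 = 0.81229.
Pooled SE = √[0.1524770·0.00349171] ≈ 0.023074.
z = (p̂₁ − p̂₂)/SE = (0.77151 − 0.86747)/0.023074 = -0.09596/0.023074 = -4.159.

z = -4.159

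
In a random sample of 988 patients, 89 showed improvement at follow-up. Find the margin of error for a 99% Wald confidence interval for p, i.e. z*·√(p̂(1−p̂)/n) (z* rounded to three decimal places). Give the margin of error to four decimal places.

Sample proportion p̂ = 89/988 = 0.09008.
SE = √(p̂(1−p̂)/n) = √(0.081966/988) = 0.009108.
The 99% critical value is z* = 2.576.
So ME = 0.0235.

ME = 0.0235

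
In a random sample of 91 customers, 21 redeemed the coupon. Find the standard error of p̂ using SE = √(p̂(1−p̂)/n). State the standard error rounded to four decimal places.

SE = 0.0442

p̂ = 21/91 = 0.23077.
p̂(1−p̂) = 0.177515.
Dividing by n and taking the root: √0.001950714 = 0.0442.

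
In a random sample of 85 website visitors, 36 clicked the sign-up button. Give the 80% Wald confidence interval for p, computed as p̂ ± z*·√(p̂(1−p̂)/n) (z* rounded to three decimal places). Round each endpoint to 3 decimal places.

(0.355, 0.492)

Sample proportion p̂ = 36/85 = 0.42353.
SE(p̂) = √(0.42353·0.57647/85) = 0.053595.
For 80% confidence, z* = 1.282.
Margin of error: 1.282 × 0.053595 = 0.06871.
Interval: 0.42353 ± 0.06871 → (0.355, 0.492).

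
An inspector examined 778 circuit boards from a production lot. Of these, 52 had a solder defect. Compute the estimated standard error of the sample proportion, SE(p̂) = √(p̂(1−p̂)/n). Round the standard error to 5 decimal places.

SE = 0.00895

p̂ = 52/778 = 0.06684.
p̂(1−p̂) = 0.062372.
Dividing by n and taking the root: √0.000080170 = 0.00895.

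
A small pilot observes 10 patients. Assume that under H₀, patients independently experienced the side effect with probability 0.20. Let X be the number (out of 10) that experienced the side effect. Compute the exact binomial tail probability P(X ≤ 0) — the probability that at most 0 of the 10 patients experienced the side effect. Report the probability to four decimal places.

X is binomial with n = 10 and p = 0.20.
P(X ≤ 0) = C(10,0)·0.20^0·0.80^10.
= 0.107374 = 0.1074.

P = 0.1074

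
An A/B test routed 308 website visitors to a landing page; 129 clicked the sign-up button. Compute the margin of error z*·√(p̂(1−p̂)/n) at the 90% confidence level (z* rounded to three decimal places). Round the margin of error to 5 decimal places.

With x = 129 successes in n = 308, p̂ = 0.41883.
SE = √(p̂(1−p̂)/n) = √(0.243412/308) = 0.028112.
The 90% critical value is z* = 1.645.
Margin of error = z*·SE = 1.645 × 0.028112 = 0.04624.

ME = 0.04624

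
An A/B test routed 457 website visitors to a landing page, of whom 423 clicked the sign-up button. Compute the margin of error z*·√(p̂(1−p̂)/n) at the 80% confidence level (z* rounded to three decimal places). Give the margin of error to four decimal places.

ME = 0.0157

The sample proportion is 423/457 = 0.92560.
Standard error of p̂: √(0.068863/457) = √0.000150685 = 0.012275.
The 80% critical value is z* = 1.282.
So ME = 0.0157.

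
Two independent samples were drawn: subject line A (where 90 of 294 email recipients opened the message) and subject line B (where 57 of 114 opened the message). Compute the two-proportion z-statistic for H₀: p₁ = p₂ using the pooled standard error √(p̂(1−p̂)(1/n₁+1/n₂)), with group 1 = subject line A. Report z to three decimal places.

Sample proportions: p̂₁ = 90/294 = 0.30612 and p̂₂ = 57/114 = 0.50000.
Pooling: p̂ = 147/408 = 0.36029.
Pooled SE = √[0.2304823·0.01217329] ≈ 0.052969.
z = (p̂₁ − p̂₂)/SE = (0.30612 − 0.50000)/0.052969 = -0.19388/0.052969 = -3.660.

z = -3.660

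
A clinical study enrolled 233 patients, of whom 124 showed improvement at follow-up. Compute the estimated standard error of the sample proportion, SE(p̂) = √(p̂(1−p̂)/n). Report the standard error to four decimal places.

p̂ = 124/233 = 0.53219.
p̂(1−p̂) = 0.53219·0.46781 = 0.248964.
SE = √(0.248964/233) = 0.0327.

SE = 0.0327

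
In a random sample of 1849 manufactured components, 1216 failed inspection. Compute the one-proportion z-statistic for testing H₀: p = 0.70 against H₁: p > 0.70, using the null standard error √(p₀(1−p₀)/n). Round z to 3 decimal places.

Sample proportion p̂ = 1216/1849 = 0.65765.
Null standard error: √(0.70·0.30/1849) = √0.000113575 = 0.010657.
z = (p̂ − p₀)/SE = (0.65765 − 0.70)/0.010657 = -3.974.

z = -3.974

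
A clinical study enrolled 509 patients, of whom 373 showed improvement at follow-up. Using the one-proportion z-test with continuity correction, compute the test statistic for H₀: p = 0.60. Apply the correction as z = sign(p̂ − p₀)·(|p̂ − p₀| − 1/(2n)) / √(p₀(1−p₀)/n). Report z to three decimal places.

z = 6.071

Sample proportion p̂ = 373/509 = 0.73281. p̂ − p₀ = 0.132809.
Continuity correction 1/(2n) = 1/1018 = 0.000982.
Corrected numerator: |0.132809| − 0.000982 = 0.131827.
SE₀ = √(0.60·0.40/509) = 0.021714.
z = (+)0.131827/0.021714 = 6.071.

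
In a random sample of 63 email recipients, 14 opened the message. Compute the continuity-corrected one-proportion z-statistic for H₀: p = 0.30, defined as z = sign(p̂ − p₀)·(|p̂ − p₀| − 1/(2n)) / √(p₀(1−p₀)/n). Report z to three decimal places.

With x = 14 successes in n = 63, p̂ = 0.22222. p̂ − p₀ = -0.077778.
1/(2n) = 0.007937.
Corrected numerator: |-0.077778| − 0.007937 = 0.069841.
SE₀ = √(0.30·0.70/63) = 0.057735.
z = −0.069841/0.057735 = -1.210.

z = -1.210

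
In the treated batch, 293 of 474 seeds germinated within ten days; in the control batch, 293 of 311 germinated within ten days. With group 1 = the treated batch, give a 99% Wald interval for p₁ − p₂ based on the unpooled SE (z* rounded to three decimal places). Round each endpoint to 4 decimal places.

(-0.3908, -0.2571)

p̂₁ = 0.61814, p̂₂ = 0.94212, so the observed difference is -0.32398.
Unpooled SE = √(p̂₁(1−p̂₁)/n₁ + p̂₂(1−p̂₂)/n₂) = √(0.000497979 + 0.000175331) = 0.025948.
For 99% confidence, z* = 2.576. Margin of error = 0.06684.
CI: -0.32398 ± 0.06684 = (-0.3908, -0.2571).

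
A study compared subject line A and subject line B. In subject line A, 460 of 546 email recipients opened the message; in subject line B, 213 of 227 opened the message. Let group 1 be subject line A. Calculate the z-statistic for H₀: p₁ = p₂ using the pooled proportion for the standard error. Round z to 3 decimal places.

z = -3.616

Sample proportions: p̂₁ = 460/546 = 0.84249 and p̂₂ = 213/227 = 0.93833.
Pooling: p̂ = 673/773 = 0.87063.
SE = √[p̂(1−p̂)(1/n₁+1/n₂)] = √[0.87063·0.12937·(1/546+1/227)] ≈ 0.026504.
z = (p̂₁ − p̂₂)/SE = (0.84249 − 0.93833)/0.026504 = -0.09584/0.026504 = -3.616.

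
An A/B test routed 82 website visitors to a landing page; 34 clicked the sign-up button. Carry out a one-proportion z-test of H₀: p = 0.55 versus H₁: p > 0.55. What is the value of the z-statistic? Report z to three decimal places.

z = -2.464

With x = 34 successes in n = 82, p̂ = 0.41463.
Null standard error: √(0.55·0.45/82) = √0.003018293 = 0.054939.
z = (p̂ − p₀)/SE = (0.41463 − 0.55)/0.054939 = -2.464.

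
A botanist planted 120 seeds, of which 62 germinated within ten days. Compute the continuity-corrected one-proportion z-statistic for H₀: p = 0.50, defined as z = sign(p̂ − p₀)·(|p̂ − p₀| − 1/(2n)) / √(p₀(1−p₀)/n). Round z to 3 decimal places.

z = 0.274

The sample proportion is 62/120 = 0.51667. p̂ − p₀ = 0.016667.
1/(2n) = 0.004167.
Corrected numerator: |0.016667| − 0.004167 = 0.012500.
Null standard error: √(0.50·0.50/120) = √0.002083333 = 0.045644.
z = (+)0.012500/0.045644 = 0.274.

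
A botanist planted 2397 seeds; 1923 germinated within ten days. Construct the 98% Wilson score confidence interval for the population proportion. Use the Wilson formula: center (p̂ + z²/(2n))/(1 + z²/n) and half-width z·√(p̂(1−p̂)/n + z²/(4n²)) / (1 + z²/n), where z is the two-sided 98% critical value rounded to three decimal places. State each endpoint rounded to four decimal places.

Here p̂ = 1923/2397 = 0.80225 and z = 2.326 (z² = 5.410276).
Denominator 1 + z²/n = 1 + 5.410276/2397 = 1.002257.
Adjusted center: (0.80225 + z²/(2n))/1.002257 = 0.80157.
Radicand: p̂(1−p̂)/n + z²/(4n²) = 0.000066184 + 0.000000235 = 0.000066419.
Half-width = 2.326·√0.000066419/1.002257 = 0.01891.
CI: 0.80157 ± 0.01891 = (0.7827, 0.8205).

(0.7827, 0.8205)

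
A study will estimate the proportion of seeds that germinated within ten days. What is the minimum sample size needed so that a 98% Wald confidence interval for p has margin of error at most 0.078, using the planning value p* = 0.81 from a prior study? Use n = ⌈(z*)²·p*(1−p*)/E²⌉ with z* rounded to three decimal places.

z* = 2.326 at the 98% level.
p*(1−p*) = 0.1539.
Required n before rounding: 5.410276 × 0.1539 / 0.078² = 136.858.
⌈136.858⌉ = 137.

n = 137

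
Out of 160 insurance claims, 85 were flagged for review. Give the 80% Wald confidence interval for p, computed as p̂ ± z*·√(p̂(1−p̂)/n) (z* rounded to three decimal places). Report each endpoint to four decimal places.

With x = 85 successes in n = 160, p̂ = 0.53125.
SE = √(p̂(1−p̂)/n) = √(0.249023/160) = 0.039451.
z* = 1.282 at the 80% level.
Margin = 1.282·0.039451 = 0.05058.
CI: 0.53125 ± 0.05058 = (0.4807, 0.5818).

(0.4807, 0.5818)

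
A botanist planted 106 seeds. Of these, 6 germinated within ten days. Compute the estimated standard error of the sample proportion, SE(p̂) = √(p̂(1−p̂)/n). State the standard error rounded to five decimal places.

SE = 0.02244

With x = 6 successes in n = 106, p̂ = 0.05660.
p̂(1−p̂) = 0.053396.
SE = √(0.053396/106) = √0.000503736 = 0.02244.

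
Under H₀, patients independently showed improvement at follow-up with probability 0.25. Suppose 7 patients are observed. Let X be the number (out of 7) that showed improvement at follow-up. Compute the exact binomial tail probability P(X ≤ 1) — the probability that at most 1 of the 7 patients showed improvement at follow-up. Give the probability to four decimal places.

P = 0.4449

X ~ Binomial(n=7, p=0.25).
P(X ≤ 1) = C(7,0)·0.25^0·0.75^7 + C(7,1)·0.25^1·0.75^6.
= 0.133484 + 0.311462 = 0.4449.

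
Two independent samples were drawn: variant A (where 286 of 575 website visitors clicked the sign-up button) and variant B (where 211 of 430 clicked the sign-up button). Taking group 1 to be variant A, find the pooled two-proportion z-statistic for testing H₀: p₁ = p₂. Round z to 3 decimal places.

Sample proportions: p̂₁ = 286/575 = 0.49739 and p̂₂ = 211/430 = 0.49070.
Pooling: p̂ = 497/1005 = 0.49453.
Pooled SE = √[0.2499701·0.00406471] ≈ 0.031876.
z = 0.00669/0.031876 = 0.210.

z = 0.210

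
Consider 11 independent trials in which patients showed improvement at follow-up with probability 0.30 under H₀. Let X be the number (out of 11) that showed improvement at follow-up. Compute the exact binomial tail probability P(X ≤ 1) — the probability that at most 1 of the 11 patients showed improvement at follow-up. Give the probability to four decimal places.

X is binomial with n = 11 and p = 0.30.
P(X ≤ 1) = C(11,0)·0.30^0·0.70^11 + C(11,1)·0.30^1·0.70^10.
= 0.019773 + 0.093217 = 0.1130.

P = 0.1130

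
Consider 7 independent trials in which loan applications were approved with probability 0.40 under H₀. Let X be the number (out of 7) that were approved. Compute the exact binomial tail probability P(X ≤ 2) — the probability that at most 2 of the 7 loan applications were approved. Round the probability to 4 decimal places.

X is binomial with n = 7 and p = 0.40.
P(X ≤ 2) = C(7,0)·0.40^0·0.60^7 + C(7,1)·0.40^1·0.60^6 + C(7,2)·0.40^2·0.60^5.
= 0.027994 + 0.130637 + 0.261274 = 0.4199.

P = 0.4199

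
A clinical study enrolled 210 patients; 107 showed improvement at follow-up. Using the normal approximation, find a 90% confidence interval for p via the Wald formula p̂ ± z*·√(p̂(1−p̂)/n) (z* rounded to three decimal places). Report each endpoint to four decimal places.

(0.4528, 0.5663)

Sample proportion p̂ = 107/210 = 0.50952.
SE(p̂) = √(0.50952·0.49048/210) = 0.034497.
For 90% confidence, z* = 1.645.
Margin = 1.645·0.034497 = 0.05675.
So the interval runs from 0.4528 to 0.5663.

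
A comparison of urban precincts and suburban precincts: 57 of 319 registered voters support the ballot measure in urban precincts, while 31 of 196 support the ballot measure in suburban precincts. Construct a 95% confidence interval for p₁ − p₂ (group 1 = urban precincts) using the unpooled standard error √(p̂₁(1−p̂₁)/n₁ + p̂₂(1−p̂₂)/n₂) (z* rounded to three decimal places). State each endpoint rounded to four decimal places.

p̂₁ = 0.17868, p̂₂ = 0.15816, so the observed difference is 0.02052.
Unpooled SE = √(p̂₁(1−p̂₁)/n₁ + p̂₂(1−p̂₂)/n₂) = √(0.000460049 + 0.000679325) = 0.033755.
The 95% critical value is z* = 1.960. Margin = 1.960·0.033755 = 0.06616.
Interval: 0.02052 ± 0.06616 → (-0.0456, 0.0867).

(-0.0456, 0.0867)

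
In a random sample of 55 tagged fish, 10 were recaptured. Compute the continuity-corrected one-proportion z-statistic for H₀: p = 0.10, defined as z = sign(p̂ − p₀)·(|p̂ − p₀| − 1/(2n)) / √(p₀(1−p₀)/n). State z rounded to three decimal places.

p̂ = 10/55 = 0.18182. p̂ − p₀ = 0.081818.
Continuity correction 1/(2n) = 1/110 = 0.009091.
Corrected numerator: |0.081818| − 0.009091 = 0.072727.
Under H₀, SE = √(p₀(1−p₀)/n) = √(0.10·0.90/55) = √0.001636364 = 0.040452.
z = +0.072727/0.040452 = 1.798.

z = 1.798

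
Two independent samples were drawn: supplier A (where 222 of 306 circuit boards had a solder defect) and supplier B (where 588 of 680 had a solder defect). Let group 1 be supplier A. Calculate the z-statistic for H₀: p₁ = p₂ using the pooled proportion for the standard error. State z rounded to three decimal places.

z = -5.281

p̂₁ = 222/306 = 0.72549, p̂₂ = 588/680 = 0.86471.
Pooling: p̂ = 810/986 = 0.82150.
SE = √[p̂(1−p̂)(1/n₁+1/n₂)] = √[0.82150·0.17850·(1/306+1/680)] ≈ 0.026360.
z = (p̂₁ − p̂₂)/SE = (0.72549 − 0.86471)/0.026360 = -0.13922/0.026360 = -5.281.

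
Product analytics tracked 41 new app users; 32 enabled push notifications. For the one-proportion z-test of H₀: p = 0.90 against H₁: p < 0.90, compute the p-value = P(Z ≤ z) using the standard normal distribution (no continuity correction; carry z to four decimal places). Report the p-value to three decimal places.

Sample proportion p̂ = 32/41 = 0.78049.
Under H₀, SE = √(p₀(1−p₀)/n) = √(0.90·0.10/41) = √0.002195122 = 0.046852.
z = (p̂ − p₀)/SE = (32/41 − 0.90)/0.046852 ≈ -2.5508.
From the standard normal, P(Z ≤ z) = 0.005.

p-value = 0.005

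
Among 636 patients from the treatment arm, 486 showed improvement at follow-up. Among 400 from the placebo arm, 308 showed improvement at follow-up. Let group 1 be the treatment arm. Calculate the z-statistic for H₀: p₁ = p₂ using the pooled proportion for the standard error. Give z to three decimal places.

z = -0.217

p̂₁ = 486/636 = 0.76415, p̂₂ = 308/400 = 0.77000.
Pooled p̂ = (486+308)/(636+400) = 794/1036 = 0.76641.
SE = √[p̂(1−p̂)(1/n₁+1/n₂)] = √[0.76641·0.23359·(1/636+1/400)] ≈ 0.027001.
z = (p̂₁ − p̂₂)/SE = (0.76415 − 0.77000)/0.027001 = -0.00585/0.027001 = -0.217.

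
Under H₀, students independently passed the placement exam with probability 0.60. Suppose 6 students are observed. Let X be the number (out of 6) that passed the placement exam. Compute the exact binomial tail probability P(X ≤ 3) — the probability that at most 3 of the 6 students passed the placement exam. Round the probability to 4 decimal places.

P = 0.4557

X ~ Binomial(n=6, p=0.60).
P(X ≤ 3) = C(6,0)·0.60^0·0.40^6 + C(6,1)·0.60^1·0.40^5 + C(6,2)·0.60^2·0.40^4 + C(6,3)·0.60^3·0.40^3.
= 0.004096 + 0.036864 + 0.138240 + 0.276480 = 0.4557.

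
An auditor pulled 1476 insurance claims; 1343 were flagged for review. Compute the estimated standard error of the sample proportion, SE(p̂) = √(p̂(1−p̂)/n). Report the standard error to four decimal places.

With x = 1343 successes in n = 1476, p̂ = 0.90989.
p̂(1−p̂) = 0.90989·0.09011 = 0.081990.
SE = √(0.081990/1476) = √0.000055549 = 0.0075.

SE = 0.0075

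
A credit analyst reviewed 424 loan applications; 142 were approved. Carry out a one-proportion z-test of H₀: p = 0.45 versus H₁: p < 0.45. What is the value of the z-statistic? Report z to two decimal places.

z = -4.76

The sample proportion is 142/424 = 0.33491.
Null standard error: √(0.45·0.55/424) = √0.000583726 = 0.024160.
z = (0.33491 − 0.45)/0.024160 = -0.11509/0.024160 = -4.76.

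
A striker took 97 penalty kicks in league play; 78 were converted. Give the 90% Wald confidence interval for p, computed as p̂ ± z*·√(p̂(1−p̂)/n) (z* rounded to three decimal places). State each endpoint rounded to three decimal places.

Sample proportion p̂ = 78/97 = 0.80412.
SE = √(p̂(1−p̂)/n) = √(0.157509/97) = 0.040296.
The 90% critical value is z* = 1.645.
Margin of error: 1.645 × 0.040296 = 0.06629.
Interval: 0.80412 ± 0.06629 → (0.738, 0.870).

(0.738, 0.870)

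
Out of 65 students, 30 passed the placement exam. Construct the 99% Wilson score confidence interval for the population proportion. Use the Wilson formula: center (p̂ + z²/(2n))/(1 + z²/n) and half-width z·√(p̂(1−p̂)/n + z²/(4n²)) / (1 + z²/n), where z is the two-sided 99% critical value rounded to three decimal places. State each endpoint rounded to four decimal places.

Here p̂ = 30/65 = 0.46154 and z = 2.576 (z² = 6.635776).
1 + z²/n = 1.102089.
Adjusted center: (0.46154 + z²/(2n))/1.102089 = 0.46510.
Radicand: p̂(1−p̂)/n + z²/(4n²) = 0.003823396 + 0.000392649 = 0.004216045.
Half-width = z·√(radicand)/denom = 2.576·0.064931/1.102089 = 0.15177.
Interval: 0.46510 ± 0.15177 → (0.3133, 0.6169).

(0.3133, 0.6169)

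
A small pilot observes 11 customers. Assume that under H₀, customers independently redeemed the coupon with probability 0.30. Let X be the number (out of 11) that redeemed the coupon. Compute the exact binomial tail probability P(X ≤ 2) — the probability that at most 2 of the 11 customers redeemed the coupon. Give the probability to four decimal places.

P = 0.3127

X ~ Binomial(n=11, p=0.30).
P(X ≤ 2) = C(11,0)·0.30^0·0.70^11 + C(11,1)·0.30^1·0.70^10 + C(11,2)·0.30^2·0.70^9.
= 0.019773 + 0.093217 + 0.199750 = 0.3127.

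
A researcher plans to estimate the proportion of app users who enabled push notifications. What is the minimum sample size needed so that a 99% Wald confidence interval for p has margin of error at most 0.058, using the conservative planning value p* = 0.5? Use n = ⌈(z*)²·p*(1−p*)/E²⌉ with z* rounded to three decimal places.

The 99% critical value is z* = 2.576.
p*(1−p*) = 0.50·0.50 = 0.2500.
(z*)²·p*(1−p*)/E² = 6.635776·0.2500/0.003364 = 493.146.
⌈493.146⌉ = 494.

n = 494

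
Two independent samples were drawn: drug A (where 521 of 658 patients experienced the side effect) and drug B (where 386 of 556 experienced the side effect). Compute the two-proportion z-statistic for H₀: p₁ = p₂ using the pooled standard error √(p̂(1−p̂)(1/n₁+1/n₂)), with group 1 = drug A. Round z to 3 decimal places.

z = 3.896

Sample proportions: p̂₁ = 521/658 = 0.79179 and p̂₂ = 386/556 = 0.69424.
Pooled p̂ = (521+386)/(658+556) = 907/1214 = 0.74712.
SE = √[p̂(1−p̂)(1/n₁+1/n₂)] = √[0.74712·0.25288·(1/658+1/556)] ≈ 0.025039.
z = (p̂₁ − p̂₂)/SE = (0.79179 − 0.69424)/0.025039 = 0.09755/0.025039 = 3.896.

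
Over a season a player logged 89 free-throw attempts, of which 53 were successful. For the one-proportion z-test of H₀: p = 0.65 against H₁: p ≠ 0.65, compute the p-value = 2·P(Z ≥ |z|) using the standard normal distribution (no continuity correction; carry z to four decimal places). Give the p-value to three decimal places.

p-value = 0.281

The sample proportion is 53/89 = 0.59551.
SE₀ = √(0.65·0.35/89) = 0.050559.
z = (p̂ − p₀)/SE = (53/89 − 0.65)/0.050559 ≈ -1.0778.
p-value = 2·P(Z ≥ |z|) with z = -1.0778 → 0.281.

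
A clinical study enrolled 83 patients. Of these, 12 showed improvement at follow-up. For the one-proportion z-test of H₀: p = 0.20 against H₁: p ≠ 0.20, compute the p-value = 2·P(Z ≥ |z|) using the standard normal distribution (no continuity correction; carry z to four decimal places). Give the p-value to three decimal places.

p-value = 0.207

Sample proportion p̂ = 12/83 = 0.14458.
SE₀ = √(0.20·0.80/83) = 0.043906.
z = (p̂ − p₀)/SE = (12/83 − 0.20)/0.043906 ≈ -1.2623.
From the standard normal, 2·P(Z ≥ |z|) = 0.207.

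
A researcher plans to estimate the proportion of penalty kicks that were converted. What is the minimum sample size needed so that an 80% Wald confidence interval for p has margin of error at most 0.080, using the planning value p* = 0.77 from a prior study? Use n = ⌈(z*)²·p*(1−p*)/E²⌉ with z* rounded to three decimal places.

For 80% confidence, z* = 1.282.
p*(1−p*) = 0.1771.
(z*)²·p*(1−p*)/E² = 1.643524·0.1771/0.006400 = 45.479.
⌈45.479⌉ = 46.

n = 46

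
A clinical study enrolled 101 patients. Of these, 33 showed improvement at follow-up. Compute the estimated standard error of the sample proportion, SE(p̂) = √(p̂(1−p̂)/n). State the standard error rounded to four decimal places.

Sample proportion p̂ = 33/101 = 0.32673.
p̂(1−p̂) = 0.219978.
Dividing by n and taking the root: √0.002178000 = 0.0467.

SE = 0.0467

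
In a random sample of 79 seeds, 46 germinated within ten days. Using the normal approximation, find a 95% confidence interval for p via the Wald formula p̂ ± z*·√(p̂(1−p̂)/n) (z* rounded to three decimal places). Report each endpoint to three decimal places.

(0.474, 0.691)

With x = 46 successes in n = 79, p̂ = 0.58228.
SE(p̂) = √(0.58228·0.41772/79) = 0.055488.
The 95% critical value is z* = 1.960.
Margin of error: 1.960 × 0.055488 = 0.10876.
CI: 0.58228 ± 0.10876 = (0.474, 0.691).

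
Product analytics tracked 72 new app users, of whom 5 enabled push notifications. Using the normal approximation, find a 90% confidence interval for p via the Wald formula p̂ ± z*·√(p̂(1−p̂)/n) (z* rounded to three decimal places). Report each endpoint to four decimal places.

(0.0202, 0.1187)

p̂ = 5/72 = 0.06944.
Standard error of p̂: √(0.064622/72) = √0.000897527 = 0.029959.
For 90% confidence, z* = 1.645.
Margin = 1.645·0.029959 = 0.04928.
Interval: 0.06944 ± 0.04928 → (0.0202, 0.1187).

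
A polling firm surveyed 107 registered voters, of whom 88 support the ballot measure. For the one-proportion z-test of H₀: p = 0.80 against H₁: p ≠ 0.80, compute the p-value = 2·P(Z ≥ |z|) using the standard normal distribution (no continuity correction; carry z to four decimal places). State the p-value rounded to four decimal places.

p̂ = 88/107 = 0.82243.
SE₀ = √(0.80·0.20/107) = 0.038669.
Test statistic (full precision, shown to 4 dp): z = (88/107 − 0.80)/SE₀ ≈ 0.5800.
From the standard normal, 2·P(Z ≥ |z|) = 0.5619.

p-value = 0.5619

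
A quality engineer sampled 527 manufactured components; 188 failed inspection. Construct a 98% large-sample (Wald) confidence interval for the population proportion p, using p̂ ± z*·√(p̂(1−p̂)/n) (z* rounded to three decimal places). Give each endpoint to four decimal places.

The sample proportion is 188/527 = 0.35674.
SE(p̂) = √(0.35674·0.64326/527) = 0.020867.
z* = 2.326 at the 98% level.
Margin = 2.326·0.020867 = 0.04854.
So the interval runs from 0.3082 to 0.4053.

(0.3082, 0.4053)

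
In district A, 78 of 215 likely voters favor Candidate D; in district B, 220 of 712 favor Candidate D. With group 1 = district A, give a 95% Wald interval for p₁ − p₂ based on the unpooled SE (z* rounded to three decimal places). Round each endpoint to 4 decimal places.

p̂₁ = 0.36279, p̂₂ = 0.30899, so the observed difference is 0.05380.
SE = √(0.001075226 + 0.000299880) = √0.001375106 = 0.037082.
For 95% confidence, z* = 1.960. Margin of error = 0.07268.
Interval: 0.05380 ± 0.07268 → (-0.0189, 0.1265).

(-0.0189, 0.1265)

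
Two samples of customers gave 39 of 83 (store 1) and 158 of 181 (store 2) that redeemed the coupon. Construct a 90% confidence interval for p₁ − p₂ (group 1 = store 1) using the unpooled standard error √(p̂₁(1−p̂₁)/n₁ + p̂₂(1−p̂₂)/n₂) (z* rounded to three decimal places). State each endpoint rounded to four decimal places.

p̂₁ = 39/83 = 0.46988, p̂₂ = 158/181 = 0.87293; p̂₁ − p̂₂ = -0.40305.
SE = √(0.003001118 + 0.000612843) = √0.003613961 = 0.060116.
For 90% confidence, z* = 1.645. Margin of error = 0.09889.
Interval: -0.40305 ± 0.09889 → (-0.5019, -0.3042).

(-0.5019, -0.3042)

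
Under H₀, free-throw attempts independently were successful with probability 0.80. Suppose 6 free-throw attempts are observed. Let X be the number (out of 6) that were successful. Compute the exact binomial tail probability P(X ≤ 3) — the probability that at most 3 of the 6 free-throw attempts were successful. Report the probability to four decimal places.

P = 0.0989

X ~ Binomial(n=6, p=0.80).
P(X ≤ 3) = C(6,0)·0.80^0·0.20^6 + C(6,1)·0.80^1·0.20^5 + C(6,2)·0.80^2·0.20^4 + C(6,3)·0.80^3·0.20^3.
= 0.000064 + 0.001536 + 0.015360 + 0.081920 = 0.0989.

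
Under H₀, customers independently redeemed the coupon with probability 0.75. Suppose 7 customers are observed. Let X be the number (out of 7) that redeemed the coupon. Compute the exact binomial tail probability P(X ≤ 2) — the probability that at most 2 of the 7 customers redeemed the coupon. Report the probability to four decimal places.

P = 0.0129

X is binomial with n = 7 and p = 0.75.
P(X ≤ 2) = C(7,0)·0.75^0·0.25^7 + C(7,1)·0.75^1·0.25^6 + C(7,2)·0.75^2·0.25^5.
= 0.000061 + 0.001282 + 0.011536 = 0.0129.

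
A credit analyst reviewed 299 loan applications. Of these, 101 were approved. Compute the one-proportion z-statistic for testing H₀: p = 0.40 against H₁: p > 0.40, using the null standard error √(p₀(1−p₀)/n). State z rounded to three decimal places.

z = -2.196

Sample proportion p̂ = 101/299 = 0.33779.
Under H₀, SE = √(p₀(1−p₀)/n) = √(0.40·0.60/299) = √0.000802676 = 0.028332.
Test statistic: z = -0.06221/0.028332 = -2.196.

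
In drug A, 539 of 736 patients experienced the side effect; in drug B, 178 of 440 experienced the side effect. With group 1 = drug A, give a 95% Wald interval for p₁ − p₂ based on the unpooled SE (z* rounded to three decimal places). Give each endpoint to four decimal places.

(0.2719, 0.3837)

p̂₁ = 0.73234, p̂₂ = 0.40455, so the observed difference is 0.32779.
Unpooled SE = √(p̂₁(1−p̂₁)/n₁ + p̂₂(1−p̂₂)/n₂) = √(0.000266331 + 0.000547474) = 0.028527.
For 95% confidence, z* = 1.960. Margin = 1.960·0.028527 = 0.05591.
Interval: 0.32779 ± 0.05591 → (0.2719, 0.3837).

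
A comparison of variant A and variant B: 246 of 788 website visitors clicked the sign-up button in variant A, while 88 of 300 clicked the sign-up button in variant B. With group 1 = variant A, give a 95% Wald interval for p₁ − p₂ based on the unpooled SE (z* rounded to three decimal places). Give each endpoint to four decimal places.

p̂₁ = 246/788 = 0.31218, p̂₂ = 88/300 = 0.29333; p̂₁ − p̂₂ = 0.01885.
SE = √(0.000272493 + 0.000690963) = √0.000963456 = 0.031040.
For 95% confidence, z* = 1.960. Margin of error = 0.06084.
So the interval runs from -0.0420 to 0.0797.

(-0.0420, 0.0797)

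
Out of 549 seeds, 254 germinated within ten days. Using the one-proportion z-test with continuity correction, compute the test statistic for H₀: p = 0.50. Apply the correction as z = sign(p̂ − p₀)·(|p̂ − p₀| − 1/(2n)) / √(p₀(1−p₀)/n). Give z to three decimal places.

With x = 254 successes in n = 549, p̂ = 0.46266. p̂ − p₀ = -0.037341.
Continuity correction 1/(2n) = 1/1098 = 0.000911.
Corrected numerator: |-0.037341| − 0.000911 = 0.036430.
SE₀ = √(0.50·0.50/549) = 0.021339.
z = −0.036430/0.021339 = -1.707.

z = -1.707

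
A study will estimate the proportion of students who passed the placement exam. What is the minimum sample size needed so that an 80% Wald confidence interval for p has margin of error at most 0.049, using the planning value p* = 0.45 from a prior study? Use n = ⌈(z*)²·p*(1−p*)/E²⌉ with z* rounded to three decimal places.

For 80% confidence, z* = 1.282.
p*(1−p*) = 0.45·0.55 = 0.2475.
(z*)²·p*(1−p*)/E² = 1.643524·0.2475/0.002401 = 169.418.
Rounding up, n = 170.

n = 170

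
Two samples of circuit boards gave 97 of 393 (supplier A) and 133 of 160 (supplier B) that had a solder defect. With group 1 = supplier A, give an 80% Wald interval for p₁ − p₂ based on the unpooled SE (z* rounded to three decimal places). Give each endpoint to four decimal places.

p̂₁ = 0.24682, p̂₂ = 0.83125, so the observed difference is -0.58443.
SE = √(0.000473027 + 0.000876709) = √0.001349736 = 0.036739.
For 80% confidence, z* = 1.282. Margin of error = 0.04710.
CI: -0.58443 ± 0.04710 = (-0.6315, -0.5373).

(-0.6315, -0.5373)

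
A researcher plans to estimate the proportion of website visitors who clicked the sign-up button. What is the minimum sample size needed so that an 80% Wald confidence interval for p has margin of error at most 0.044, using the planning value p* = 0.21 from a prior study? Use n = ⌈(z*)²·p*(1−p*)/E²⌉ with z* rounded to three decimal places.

For 80% confidence, z* = 1.282.
p*(1−p*) = 0.1659.
Required n before rounding: 1.643524 × 0.1659 / 0.044² = 140.837.
Rounding up, n = 141.

n = 141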